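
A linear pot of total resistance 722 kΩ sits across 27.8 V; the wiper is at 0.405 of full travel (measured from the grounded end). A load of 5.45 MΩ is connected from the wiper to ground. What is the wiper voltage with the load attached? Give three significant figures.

V ≈ 10.9 V

The wiper splits the pot into (1−α)R = 429.6 kΩ above and αR = 292.4 kΩ below.
Lower section ‖ load = 277.5 kΩ.
V_wiper = 27.8 × 277.5/(429.6 + 277.5) = 10.9 V.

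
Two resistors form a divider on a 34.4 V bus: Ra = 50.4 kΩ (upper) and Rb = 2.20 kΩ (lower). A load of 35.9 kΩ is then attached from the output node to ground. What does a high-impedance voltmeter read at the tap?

The load sits in parallel with Rb: Rb‖R_L = (2.20 × 35.9) / (2.20 + 35.9) = 2.073 kΩ.
V_out = 34.4 × 2.073 / (50.4 + 2.073) = 34.4 × 2.073/52.47 = 1.36 V.

V_out ≈ 1.36 V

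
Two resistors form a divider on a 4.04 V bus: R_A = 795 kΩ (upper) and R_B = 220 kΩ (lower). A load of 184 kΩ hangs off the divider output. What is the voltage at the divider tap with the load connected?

The load sits in parallel with R_B: R_B‖R_L = (220 × 184) / (220 + 184) = 100.2 kΩ.
V_out = 4.04 × 100.2 / (795 + 100.2) = 4.04 × 100.2/895.2 = 0.452 V.
(Unloaded it would have been 0.876 V.)

V_out ≈ 0.452 V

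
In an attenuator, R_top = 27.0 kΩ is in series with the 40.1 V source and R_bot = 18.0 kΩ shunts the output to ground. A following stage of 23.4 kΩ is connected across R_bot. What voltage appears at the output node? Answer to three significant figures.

The load sits in parallel with R_bot: R_bot‖R_L = (18.0 × 23.4) / (18.0 + 23.4) = 10.17 kΩ.
V_out = 40.1 × 10.17 / (27.0 + 10.17) = 40.1 × 10.17/37.17 = 11.0 V.

V_out ≈ 11.0 V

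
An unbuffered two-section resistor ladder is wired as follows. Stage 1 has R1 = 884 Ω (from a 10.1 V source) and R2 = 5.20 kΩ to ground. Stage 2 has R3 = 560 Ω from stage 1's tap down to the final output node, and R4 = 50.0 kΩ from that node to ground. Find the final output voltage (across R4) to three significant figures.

Stage 2 presents R3+R4 = 50560 Ω as a load on stage 1's tap.
Stage 1's lower leg becomes R2‖(R3+R4) = 4715 Ω, so V_mid = 10.1 × 4715/5599 = 8.505 V.
Stage 2 is itself unloaded: V_out = V_mid × R4/(R3+R4) = 8.505 × 50000/50560 = 8.41 V.

V_out ≈ 8.41 V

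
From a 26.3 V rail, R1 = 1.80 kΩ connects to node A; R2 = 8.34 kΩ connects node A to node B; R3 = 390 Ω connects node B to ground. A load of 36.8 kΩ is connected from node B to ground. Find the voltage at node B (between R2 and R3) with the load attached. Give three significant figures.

At node B, R3 is in parallel with the load: R3‖R_L = 385.9 Ω.
Below node A the resistance is R2 + (R3‖R_L) = 8726 Ω, so V_A = 26.3 × 8726/10530 = 21.80 V.
Then V_B = V_A × (R3‖R_L)/(R2 + R3‖R_L) = 21.80 × 385.9/8726 = 0.964 V.

V ≈ 0.964 V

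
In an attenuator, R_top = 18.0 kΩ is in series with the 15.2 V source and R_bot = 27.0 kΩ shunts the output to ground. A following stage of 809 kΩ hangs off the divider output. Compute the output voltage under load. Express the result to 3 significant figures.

V_out ≈ 9.00 V

The load sits in parallel with R_bot: R_bot‖R_L = (27.0 × 809) / (27.0 + 809) = 26.13 kΩ.
V_out = 15.2 × 26.13 / (18.0 + 26.13) = 15.2 × 26.13/44.13 = 9.00 V.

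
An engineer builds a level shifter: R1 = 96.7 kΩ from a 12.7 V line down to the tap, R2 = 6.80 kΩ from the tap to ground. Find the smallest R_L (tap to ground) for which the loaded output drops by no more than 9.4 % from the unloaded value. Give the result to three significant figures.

Output resistance R_th = R1‖R2 = (96.7 × 6.80)/103.5 = 6.353 kΩ.
The fractional drop is R_th/(R_th + R_L); requiring this ≤ 0.0940 gives R_L ≥ R_th(1/0.0940 − 1) = 6.353 × 9.638 = 61.2 kΩ.

R_L(min) ≈ 61.2 kΩ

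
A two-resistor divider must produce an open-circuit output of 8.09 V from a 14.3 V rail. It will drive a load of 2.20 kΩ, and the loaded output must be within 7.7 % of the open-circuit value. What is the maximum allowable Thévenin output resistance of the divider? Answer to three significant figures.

Loading drop = R_th/(R_th + R_L) ≤ 0.0770, so R_th ≤ R_L · ε/(1−ε) = 2.20 kΩ × 0.0770/0.9230 = 184 Ω.
(Any R1, R2 with R2/(R1+R2) = 0.566 and R1‖R2 ≤ 184 Ω will meet the spec.)

R_th ≤ 184 Ω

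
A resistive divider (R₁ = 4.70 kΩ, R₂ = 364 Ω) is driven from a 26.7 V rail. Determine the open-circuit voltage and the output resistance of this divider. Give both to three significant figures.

V_th = 1.92 V, R_th = 338 Ω

V_th is the open-circuit tap voltage: 26.7 × 364/(4700 + 364) = 1.92 V.
With the supply zeroed, R₁ and R₂ appear in parallel from the tap: R_th = R₁‖R₂ = (4700 × 364)/5064 = 338 Ω.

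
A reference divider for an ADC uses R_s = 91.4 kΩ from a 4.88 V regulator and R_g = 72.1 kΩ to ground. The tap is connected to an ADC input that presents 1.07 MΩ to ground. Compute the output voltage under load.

V_out ≈ 2.07 V

The load sits in parallel with R_g: R_g‖R_L = (72.1 × 1070) / (72.1 + 1070) = 67.55 kΩ.
V_out = 4.88 × 67.55 / (91.4 + 67.55) = 4.88 × 67.55/158.9 = 2.07 V.
(Unloaded it would have been 2.15 V.)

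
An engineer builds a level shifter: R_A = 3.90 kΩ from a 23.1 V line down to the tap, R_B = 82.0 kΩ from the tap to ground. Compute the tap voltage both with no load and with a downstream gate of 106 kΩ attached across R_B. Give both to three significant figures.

Unloaded: 22.1 V; loaded: 21.3 V

Open-circuit: V = 23.1 × 82.0/(3.90 + 82.0) = 22.1 V.
With the load, R_B becomes R_B‖R_L = 46.23 kΩ, so V = 23.1 × 46.23/50.13 = 21.3 V.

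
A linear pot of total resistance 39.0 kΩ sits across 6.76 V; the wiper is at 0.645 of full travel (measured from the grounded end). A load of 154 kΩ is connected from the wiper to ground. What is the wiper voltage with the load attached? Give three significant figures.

V ≈ 4.12 V

The wiper splits the pot into (1−α)R = 13.85 kΩ above and αR = 25.16 kΩ below.
Lower section ‖ load = 21.62 kΩ.
V_wiper = 6.76 × 21.62/(13.85 + 21.62) = 4.12 V.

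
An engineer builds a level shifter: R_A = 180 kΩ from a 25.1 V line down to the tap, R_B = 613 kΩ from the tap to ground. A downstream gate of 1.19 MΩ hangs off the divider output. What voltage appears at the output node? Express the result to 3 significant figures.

The load sits in parallel with R_B: R_B‖R_L = (613 × 1190) / (613 + 1190) = 404.6 kΩ.
V_out = 25.1 × 404.6 / (180 + 404.6) = 25.1 × 404.6/584.6 = 17.4 V.

V_out ≈ 17.4 V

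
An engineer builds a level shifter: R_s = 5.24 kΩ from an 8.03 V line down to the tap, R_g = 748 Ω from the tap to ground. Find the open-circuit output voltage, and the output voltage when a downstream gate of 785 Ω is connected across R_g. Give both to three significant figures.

Open-circuit: V = 8.03 × 748/(5240 + 748) = 1.00 V.
With the load, R_g becomes R_g‖R_L = 383.0 Ω, so V = 8.03 × 383.0/5623 = 0.547 V.

Unloaded: 1.00 V; loaded: 0.547 V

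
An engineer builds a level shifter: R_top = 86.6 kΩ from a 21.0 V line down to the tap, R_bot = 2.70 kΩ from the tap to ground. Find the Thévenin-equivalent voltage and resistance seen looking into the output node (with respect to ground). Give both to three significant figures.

V_th is the open-circuit tap voltage: 21.0 × 2.70/(86.6 + 2.70) = 0.635 V.
With the supply zeroed, R_top and R_bot appear in parallel from the tap: R_th = R_top‖R_bot = (86.6 × 2.70)/89.30 = 2.62 kΩ.

V_th = 0.635 V, R_th = 2.62 kΩ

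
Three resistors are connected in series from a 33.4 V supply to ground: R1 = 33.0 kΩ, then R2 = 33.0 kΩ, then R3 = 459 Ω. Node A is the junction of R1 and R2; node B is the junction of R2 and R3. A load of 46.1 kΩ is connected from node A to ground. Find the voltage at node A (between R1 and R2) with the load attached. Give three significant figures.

Below node A the series string R2+R3 = 33460 Ω sits in parallel with the 46100 Ω load: 19390 Ω.
V_A = 33.4 × 19390/(33000 + 19390) = 12.4 V.

V ≈ 12.4 V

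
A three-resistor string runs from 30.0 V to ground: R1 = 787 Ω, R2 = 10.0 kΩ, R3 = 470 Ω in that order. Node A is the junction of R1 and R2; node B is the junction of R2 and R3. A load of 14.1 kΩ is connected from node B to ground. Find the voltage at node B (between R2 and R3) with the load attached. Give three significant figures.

V ≈ 1.21 V

At node B, R3 is in parallel with the load: R3‖R_L = 454.8 Ω.
Below node A the resistance is R2 + (R3‖R_L) = 10450 Ω, so V_A = 30.0 × 10450/11240 = 27.90 V.
Then V_B = V_A × (R3‖R_L)/(R2 + R3‖R_L) = 27.90 × 454.8/10450 = 1.21 V.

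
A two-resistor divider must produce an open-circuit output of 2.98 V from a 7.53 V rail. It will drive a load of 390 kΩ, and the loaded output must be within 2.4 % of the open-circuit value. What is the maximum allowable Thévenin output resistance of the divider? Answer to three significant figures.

Loading drop = R_th/(R_th + R_L) ≤ 0.0240, so R_th ≤ R_L · ε/(1−ε) = 390 kΩ × 0.0240/0.9760 = 9.59 kΩ.
(Any R1, R2 with R2/(R1+R2) = 0.396 and R1‖R2 ≤ 9.59 kΩ will meet the spec.)

R_th ≤ 9.59 kΩ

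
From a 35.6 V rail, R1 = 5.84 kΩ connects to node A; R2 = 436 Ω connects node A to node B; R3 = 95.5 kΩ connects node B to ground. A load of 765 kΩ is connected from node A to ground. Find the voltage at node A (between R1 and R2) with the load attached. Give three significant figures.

Below node A the series string R2+R3 = 95940 Ω sits in parallel with the 765000 Ω load: 85250 Ω.
V_A = 35.6 × 85250/(5840 + 85250) = 33.3 V.

V ≈ 33.3 V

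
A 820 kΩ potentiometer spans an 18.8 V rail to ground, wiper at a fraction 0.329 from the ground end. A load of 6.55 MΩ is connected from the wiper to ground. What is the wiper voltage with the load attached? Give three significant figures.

V ≈ 6.02 V

The wiper splits the pot into (1−α)R = 550.2 kΩ above and αR = 269.8 kΩ below.
Lower section ‖ load = 259.1 kΩ.
V_wiper = 18.8 × 259.1/(550.2 + 259.1) = 6.02 V.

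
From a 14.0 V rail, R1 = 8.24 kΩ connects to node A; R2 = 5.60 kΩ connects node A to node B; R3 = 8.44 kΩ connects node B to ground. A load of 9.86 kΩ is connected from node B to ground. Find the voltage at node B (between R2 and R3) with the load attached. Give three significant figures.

V ≈ 3.46 V

At node B, R3 is in parallel with the load: R3‖R_L = 4.547 kΩ.
Below node A the resistance is R2 + (R3‖R_L) = 10.15 kΩ, so V_A = 14.0 × 10.15/18.39 = 7.726 V.
Then V_B = V_A × (R3‖R_L)/(R2 + R3‖R_L) = 7.726 × 4.547/10.15 = 3.46 V.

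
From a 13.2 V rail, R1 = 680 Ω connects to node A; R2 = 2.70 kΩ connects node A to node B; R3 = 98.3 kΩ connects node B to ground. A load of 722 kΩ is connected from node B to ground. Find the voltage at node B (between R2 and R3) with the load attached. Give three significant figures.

At node B, R3 is in parallel with the load: R3‖R_L = 86520 Ω.
Below node A the resistance is R2 + (R3‖R_L) = 89220 Ω, so V_A = 13.2 × 89220/89900 = 13.10 V.
Then V_B = V_A × (R3‖R_L)/(R2 + R3‖R_L) = 13.10 × 86520/89220 = 12.7 V.

V ≈ 12.7 V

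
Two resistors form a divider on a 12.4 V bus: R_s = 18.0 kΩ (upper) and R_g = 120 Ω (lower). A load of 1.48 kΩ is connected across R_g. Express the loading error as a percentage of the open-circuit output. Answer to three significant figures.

7.45 %

The divider's output (Thévenin) resistance is R_s‖R_g = 119.2 Ω.
Fractional drop under load = R_th/(R_th + R_L) = 119.2 / (119.2 + 1480) = 0.07454.
So the output falls by 7.45 %.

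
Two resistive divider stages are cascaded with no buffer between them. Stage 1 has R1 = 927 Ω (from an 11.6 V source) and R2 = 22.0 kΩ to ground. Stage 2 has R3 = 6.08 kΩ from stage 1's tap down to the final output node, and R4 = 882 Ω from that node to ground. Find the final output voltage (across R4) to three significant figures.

Stage 2 presents R3+R4 = 6962 Ω as a load on stage 1's tap.
Stage 1's lower leg becomes R2‖(R3+R4) = 5288 Ω, so V_mid = 11.6 × 5288/6215 = 9.870 V.
Stage 2 is itself unloaded: V_out = V_mid × R4/(R3+R4) = 9.870 × 882/6962 = 1.25 V.

V_out ≈ 1.25 V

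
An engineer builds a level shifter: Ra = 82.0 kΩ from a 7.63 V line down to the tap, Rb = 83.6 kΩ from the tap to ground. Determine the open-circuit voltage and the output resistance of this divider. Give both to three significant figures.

V_th = 3.85 V, R_th = 41.4 kΩ

V_th is the open-circuit tap voltage: 7.63 × 83.6/(82.0 + 83.6) = 3.85 V.
With the supply zeroed, Ra and Rb appear in parallel from the tap: R_th = Ra‖Rb = (82.0 × 83.6)/165.6 = 41.4 kΩ.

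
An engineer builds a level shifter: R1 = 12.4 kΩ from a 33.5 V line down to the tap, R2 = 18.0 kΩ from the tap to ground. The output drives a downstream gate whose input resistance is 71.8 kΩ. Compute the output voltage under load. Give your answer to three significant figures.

V_out ≈ 18.0 V

The load sits in parallel with R2: R2‖R_L = (18.0 × 71.8) / (18.0 + 71.8) = 14.39 kΩ.
V_out = 33.5 × 14.39 / (12.4 + 14.39) = 33.5 × 14.39/26.79 = 18.0 V.
(Unloaded it would have been 19.8 V.)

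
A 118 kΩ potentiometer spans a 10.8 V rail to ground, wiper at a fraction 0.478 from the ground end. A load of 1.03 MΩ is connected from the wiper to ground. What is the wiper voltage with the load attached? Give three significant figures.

The wiper splits the pot into (1−α)R = 61.60 kΩ above and αR = 56.40 kΩ below.
Lower section ‖ load = 53.48 kΩ.
V_wiper = 10.8 × 53.48/(61.60 + 53.48) = 5.02 V.

V ≈ 5.02 V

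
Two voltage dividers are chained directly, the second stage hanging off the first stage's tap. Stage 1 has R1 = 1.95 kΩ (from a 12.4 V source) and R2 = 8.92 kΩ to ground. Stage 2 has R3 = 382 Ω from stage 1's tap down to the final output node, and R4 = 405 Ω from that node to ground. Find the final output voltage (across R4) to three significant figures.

Stage 2 presents R3+R4 = 787.0 Ω as a load on stage 1's tap.
Stage 1's lower leg becomes R2‖(R3+R4) = 723.2 Ω, so V_mid = 12.4 × 723.2/2673 = 3.355 V.
Stage 2 is itself unloaded: V_out = V_mid × R4/(R3+R4) = 3.355 × 405/787.0 = 1.73 V.

V_out ≈ 1.73 V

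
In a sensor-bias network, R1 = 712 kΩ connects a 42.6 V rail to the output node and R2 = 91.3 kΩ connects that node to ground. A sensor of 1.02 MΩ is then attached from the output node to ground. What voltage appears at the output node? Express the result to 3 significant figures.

V_out ≈ 4.49 V

The load sits in parallel with R2: R2‖R_L = (91.3 × 1020) / (91.3 + 1020) = 83.80 kΩ.
V_out = 42.6 × 83.80 / (712 + 83.80) = 42.6 × 83.80/795.8 = 4.49 V.
(Unloaded it would have been 4.84 V.)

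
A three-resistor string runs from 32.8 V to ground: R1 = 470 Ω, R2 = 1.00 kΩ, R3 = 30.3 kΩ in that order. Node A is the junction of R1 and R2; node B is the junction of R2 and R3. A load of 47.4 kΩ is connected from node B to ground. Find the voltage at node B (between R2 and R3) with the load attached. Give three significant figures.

At node B, R3 is in parallel with the load: R3‖R_L = 18480 Ω.
Below node A the resistance is R2 + (R3‖R_L) = 19480 Ω, so V_A = 32.8 × 19480/19950 = 32.03 V.
Then V_B = V_A × (R3‖R_L)/(R2 + R3‖R_L) = 32.03 × 18480/19480 = 30.4 V.

V ≈ 30.4 V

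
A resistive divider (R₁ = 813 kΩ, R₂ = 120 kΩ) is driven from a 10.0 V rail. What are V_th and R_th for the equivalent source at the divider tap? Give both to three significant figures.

V_th is the open-circuit tap voltage: 10.0 × 120/(813 + 120) = 1.29 V.
With the supply zeroed, R₁ and R₂ appear in parallel from the tap: R_th = R₁‖R₂ = (813 × 120)/933.0 = 105 kΩ.

V_th = 1.29 V, R_th = 105 kΩ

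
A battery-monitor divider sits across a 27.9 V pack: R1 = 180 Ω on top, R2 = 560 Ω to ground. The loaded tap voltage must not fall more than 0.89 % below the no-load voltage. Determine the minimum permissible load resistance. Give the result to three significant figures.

R_L(min) ≈ 15.2 kΩ

Output resistance R_th = R1‖R2 = (180 × 560)/740.0 = 136.2 Ω.
The fractional drop is R_th/(R_th + R_L); requiring this ≤ 0.00890 gives R_L ≥ R_th(1/0.00890 − 1) = 136.2 × 111.4 = 15.2 kΩ.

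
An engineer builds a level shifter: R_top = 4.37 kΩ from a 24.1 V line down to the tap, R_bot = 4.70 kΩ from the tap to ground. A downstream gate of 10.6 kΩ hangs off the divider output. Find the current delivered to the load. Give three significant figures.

R_bot‖R_L = 3.256 kΩ; V_out = 24.1 × 3.256/7.626 = 10.29 V.
I_L = V_out / R_L = 10.29 / 10.6 kΩ = 0.971 mA.

I_L ≈ 0.971 mA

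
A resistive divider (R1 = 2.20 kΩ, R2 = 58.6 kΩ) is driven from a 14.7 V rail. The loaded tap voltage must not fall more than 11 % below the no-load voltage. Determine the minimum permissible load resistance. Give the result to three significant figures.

R_L(min) ≈ 17.2 kΩ

Output resistance R_th = R1‖R2 = (2.20 × 58.6)/60.80 = 2.120 kΩ.
The fractional drop is R_th/(R_th + R_L); requiring this ≤ 0.110 gives R_L ≥ R_th(1/0.110 − 1) = 2.120 × 8.091 = 17.2 kΩ.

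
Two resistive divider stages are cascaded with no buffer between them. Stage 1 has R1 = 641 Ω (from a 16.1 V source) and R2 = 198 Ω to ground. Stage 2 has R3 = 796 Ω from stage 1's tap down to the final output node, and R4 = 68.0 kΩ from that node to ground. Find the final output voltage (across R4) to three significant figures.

Stage 2 presents R3+R4 = 68800 Ω as a load on stage 1's tap.
Stage 1's lower leg becomes R2‖(R3+R4) = 197.4 Ω, so V_mid = 16.1 × 197.4/838.4 = 3.791 V.
Stage 2 is itself unloaded: V_out = V_mid × R4/(R3+R4) = 3.791 × 68000/68800 = 3.75 V.

V_out ≈ 3.75 V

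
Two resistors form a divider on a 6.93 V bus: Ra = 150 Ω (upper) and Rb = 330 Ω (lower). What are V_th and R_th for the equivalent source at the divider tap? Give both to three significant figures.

V_th is the open-circuit tap voltage: 6.93 × 330/(150 + 330) = 4.76 V.
With the supply zeroed, Ra and Rb appear in parallel from the tap: R_th = Ra‖Rb = (150 × 330)/480.0 = 103 Ω.

V_th = 4.76 V, R_th = 103 Ω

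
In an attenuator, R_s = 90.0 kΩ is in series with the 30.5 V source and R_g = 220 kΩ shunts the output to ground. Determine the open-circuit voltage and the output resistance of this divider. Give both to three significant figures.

V_th = 21.6 V, R_th = 63.9 kΩ

V_th is the open-circuit tap voltage: 30.5 × 220/(90.0 + 220) = 21.6 V.
With the supply zeroed, R_s and R_g appear in parallel from the tap: R_th = R_s‖R_g = (90.0 × 220)/310.0 = 63.9 kΩ.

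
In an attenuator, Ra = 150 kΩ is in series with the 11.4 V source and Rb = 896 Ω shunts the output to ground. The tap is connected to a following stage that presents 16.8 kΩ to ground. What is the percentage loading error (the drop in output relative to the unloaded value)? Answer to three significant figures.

The divider's output (Thévenin) resistance is Ra‖Rb = 890.7 Ω.
Fractional drop under load = R_th/(R_th + R_L) = 890.7 / (890.7 + 16800) = 0.05035.
So the output falls by 5.03 %.

5.03 %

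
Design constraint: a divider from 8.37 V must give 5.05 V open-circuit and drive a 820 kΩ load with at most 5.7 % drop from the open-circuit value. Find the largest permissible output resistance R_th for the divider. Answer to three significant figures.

R_th ≤ 49.6 kΩ

Loading drop = R_th/(R_th + R_L) ≤ 0.0570, so R_th ≤ R_L · ε/(1−ε) = 820 kΩ × 0.0570/0.9430 = 49.6 kΩ.
(Any R1, R2 with R2/(R1+R2) = 0.603 and R1‖R2 ≤ 49.6 kΩ will meet the spec.)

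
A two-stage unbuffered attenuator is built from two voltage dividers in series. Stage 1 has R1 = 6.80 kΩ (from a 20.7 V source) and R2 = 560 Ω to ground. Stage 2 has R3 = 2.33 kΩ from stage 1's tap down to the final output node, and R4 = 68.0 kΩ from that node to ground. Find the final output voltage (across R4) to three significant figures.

Stage 2 presents R3+R4 = 70330 Ω as a load on stage 1's tap.
Stage 1's lower leg becomes R2‖(R3+R4) = 555.6 Ω, so V_mid = 20.7 × 555.6/7356 = 1.563 V.
Stage 2 is itself unloaded: V_out = V_mid × R4/(R3+R4) = 1.563 × 68000/70330 = 1.51 V.

V_out ≈ 1.51 V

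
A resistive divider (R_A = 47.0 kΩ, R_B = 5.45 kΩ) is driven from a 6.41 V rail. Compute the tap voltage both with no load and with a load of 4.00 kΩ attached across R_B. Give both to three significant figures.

Unloaded: 0.666 V; loaded: 0.300 V

Open-circuit: V = 6.41 × 5.45/(47.0 + 5.45) = 0.666 V.
With the load, R_B becomes R_B‖R_L = 2.307 kΩ, so V = 6.41 × 2.307/49.31 = 0.300 V.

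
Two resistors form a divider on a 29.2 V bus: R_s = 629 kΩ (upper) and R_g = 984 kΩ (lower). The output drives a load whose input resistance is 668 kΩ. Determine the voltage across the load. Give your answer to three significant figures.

V_out ≈ 11.3 V

The load sits in parallel with R_g: R_g‖R_L = (984 × 668) / (984 + 668) = 397.9 kΩ.
V_out = 29.2 × 397.9 / (629 + 397.9) = 29.2 × 397.9/1027 = 11.3 V.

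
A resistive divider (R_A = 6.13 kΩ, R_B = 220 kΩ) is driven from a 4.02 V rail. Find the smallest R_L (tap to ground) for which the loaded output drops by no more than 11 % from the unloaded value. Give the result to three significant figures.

Output resistance R_th = R_A‖R_B = (6.13 × 220)/226.1 = 5.964 kΩ.
The fractional drop is R_th/(R_th + R_L); requiring this ≤ 0.110 gives R_L ≥ R_th(1/0.110 − 1) = 5.964 × 8.091 = 48.3 kΩ.

R_L(min) ≈ 48.3 kΩ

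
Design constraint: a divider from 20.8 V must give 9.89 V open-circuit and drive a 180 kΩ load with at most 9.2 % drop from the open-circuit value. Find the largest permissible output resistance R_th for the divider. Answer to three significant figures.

R_th ≤ 18.2 kΩ

Loading drop = R_th/(R_th + R_L) ≤ 0.0920, so R_th ≤ R_L · ε/(1−ε) = 180 kΩ × 0.0920/0.9080 = 18.2 kΩ.
(Any R1, R2 with R2/(R1+R2) = 0.475 and R1‖R2 ≤ 18.2 kΩ will meet the spec.)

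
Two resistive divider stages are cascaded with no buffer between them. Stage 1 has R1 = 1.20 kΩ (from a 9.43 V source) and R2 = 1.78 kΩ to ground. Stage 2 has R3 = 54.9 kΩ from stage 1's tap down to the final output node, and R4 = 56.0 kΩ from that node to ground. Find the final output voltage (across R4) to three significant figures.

V_out ≈ 2.83 V

Stage 2 presents R3+R4 = 110.9 kΩ as a load on stage 1's tap.
Stage 1's lower leg becomes R2‖(R3+R4) = 1.752 kΩ, so V_mid = 9.43 × 1.752/2.952 = 5.597 V.
Stage 2 is itself unloaded: V_out = V_mid × R4/(R3+R4) = 5.597 × 56.0/110.9 = 2.83 V.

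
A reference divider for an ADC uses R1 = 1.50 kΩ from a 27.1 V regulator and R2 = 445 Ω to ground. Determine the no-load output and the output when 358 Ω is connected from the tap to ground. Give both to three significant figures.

Open-circuit: V = 27.1 × 445/(1500 + 445) = 6.20 V.
With the load, R2 becomes R2‖R_L = 198.4 Ω, so V = 27.1 × 198.4/1698 = 3.17 V.

Unloaded: 6.20 V; loaded: 3.17 V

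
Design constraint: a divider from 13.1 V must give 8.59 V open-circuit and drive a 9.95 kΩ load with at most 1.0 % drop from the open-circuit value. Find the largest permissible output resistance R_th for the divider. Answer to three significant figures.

R_th ≤ 101 Ω

Loading drop = R_th/(R_th + R_L) ≤ 0.0100, so R_th ≤ R_L · ε/(1−ε) = 9.95 kΩ × 0.0100/0.9900 = 101 Ω.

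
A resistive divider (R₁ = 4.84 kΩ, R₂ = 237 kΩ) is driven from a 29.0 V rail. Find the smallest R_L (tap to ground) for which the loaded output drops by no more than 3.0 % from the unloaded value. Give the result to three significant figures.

Output resistance R_th = R₁‖R₂ = (4.84 × 237)/241.8 = 4.743 kΩ.
The fractional drop is R_th/(R_th + R_L); requiring this ≤ 0.0300 gives R_L ≥ R_th(1/0.0300 − 1) = 4.743 × 32.33 = 153 kΩ.

R_L(min) ≈ 153 kΩ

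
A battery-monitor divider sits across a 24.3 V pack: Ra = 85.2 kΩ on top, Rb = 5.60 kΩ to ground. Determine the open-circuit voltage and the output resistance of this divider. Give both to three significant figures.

V_th is the open-circuit tap voltage: 24.3 × 5.60/(85.2 + 5.60) = 1.50 V.
With the supply zeroed, Ra and Rb appear in parallel from the tap: R_th = Ra‖Rb = (85.2 × 5.60)/90.80 = 5.25 kΩ.

V_th = 1.50 V, R_th = 5.25 kΩ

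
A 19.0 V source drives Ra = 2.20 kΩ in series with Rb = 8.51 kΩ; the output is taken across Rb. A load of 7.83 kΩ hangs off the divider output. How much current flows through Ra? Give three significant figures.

Rb‖R_L = 4.078 kΩ, so the source sees Ra + Rb‖R_L = 6.278 kΩ.
I = 19.0 V / 6.278 kΩ = 3.03 mA.

I ≈ 3.03 mA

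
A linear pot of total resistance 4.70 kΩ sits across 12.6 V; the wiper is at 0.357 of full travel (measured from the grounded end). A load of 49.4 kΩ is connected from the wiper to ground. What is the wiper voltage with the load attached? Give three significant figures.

The wiper splits the pot into (1−α)R = 3.022 kΩ above and αR = 1.678 kΩ below.
Lower section ‖ load = 1.623 kΩ.
V_wiper = 12.6 × 1.623/(3.022 + 1.623) = 4.40 V.

V ≈ 4.40 V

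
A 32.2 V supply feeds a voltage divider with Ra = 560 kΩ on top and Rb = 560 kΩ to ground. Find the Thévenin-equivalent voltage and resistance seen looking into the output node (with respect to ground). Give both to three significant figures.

V_th = 16.1 V, R_th = 280 kΩ

V_th is the open-circuit tap voltage: 32.2 × 560/(560 + 560) = 16.1 V.
With the supply zeroed, Ra and Rb appear in parallel from the tap: R_th = Ra‖Rb = (560 × 560)/1120 = 280 kΩ.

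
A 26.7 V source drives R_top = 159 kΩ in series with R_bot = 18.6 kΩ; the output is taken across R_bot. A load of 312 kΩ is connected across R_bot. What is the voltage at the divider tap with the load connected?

V_out ≈ 2.65 V

The load sits in parallel with R_bot: R_bot‖R_L = (18.6 × 312) / (18.6 + 312) = 17.55 kΩ.
V_out = 26.7 × 17.55 / (159 + 17.55) = 26.7 × 17.55/176.6 = 2.65 V.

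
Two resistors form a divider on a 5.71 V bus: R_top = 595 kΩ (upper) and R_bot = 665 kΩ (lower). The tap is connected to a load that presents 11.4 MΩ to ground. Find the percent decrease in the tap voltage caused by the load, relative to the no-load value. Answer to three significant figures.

2.68 %

The divider's output (Thévenin) resistance is R_top‖R_bot = 314.0 kΩ.
Fractional drop under load = R_th/(R_th + R_L) = 314.0 / (314.0 + 11400) = 0.02681.
So the output falls by 2.68 %.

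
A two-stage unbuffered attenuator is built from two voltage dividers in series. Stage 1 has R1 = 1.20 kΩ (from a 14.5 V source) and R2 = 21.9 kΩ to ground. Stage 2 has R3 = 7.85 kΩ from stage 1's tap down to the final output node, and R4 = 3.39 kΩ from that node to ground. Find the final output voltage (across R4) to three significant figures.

V_out ≈ 3.76 V

Stage 2 presents R3+R4 = 11.24 kΩ as a load on stage 1's tap.
Stage 1's lower leg becomes R2‖(R3+R4) = 7.428 kΩ, so V_mid = 14.5 × 7.428/8.628 = 12.48 V.
Stage 2 is itself unloaded: V_out = V_mid × R4/(R3+R4) = 12.48 × 3.39/11.24 = 3.76 V.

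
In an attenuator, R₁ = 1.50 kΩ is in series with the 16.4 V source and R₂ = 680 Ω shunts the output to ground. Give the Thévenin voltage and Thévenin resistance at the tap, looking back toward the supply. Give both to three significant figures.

V_th = 5.12 V, R_th = 468 Ω

V_th is the open-circuit tap voltage: 16.4 × 680/(1500 + 680) = 5.12 V.
With the supply zeroed, R₁ and R₂ appear in parallel from the tap: R_th = R₁‖R₂ = (1500 × 680)/2180 = 468 Ω.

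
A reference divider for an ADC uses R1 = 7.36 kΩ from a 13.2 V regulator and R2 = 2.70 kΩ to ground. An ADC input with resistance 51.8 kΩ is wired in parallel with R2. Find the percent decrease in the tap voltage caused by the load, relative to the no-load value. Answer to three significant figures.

3.67 %

The divider's output (Thévenin) resistance is R1‖R2 = 1.975 kΩ.
Fractional drop under load = R_th/(R_th + R_L) = 1.975 / (1.975 + 51.8) = 0.03673.
So the output falls by 3.67 %.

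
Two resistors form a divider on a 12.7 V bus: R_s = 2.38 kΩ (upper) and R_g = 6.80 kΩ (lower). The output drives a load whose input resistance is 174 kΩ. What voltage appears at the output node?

The load sits in parallel with R_g: R_g‖R_L = (6.80 × 174) / (6.80 + 174) = 6.544 kΩ.
V_out = 12.7 × 6.544 / (2.38 + 6.544) = 12.7 × 6.544/8.924 = 9.31 V.

V_out ≈ 9.31 V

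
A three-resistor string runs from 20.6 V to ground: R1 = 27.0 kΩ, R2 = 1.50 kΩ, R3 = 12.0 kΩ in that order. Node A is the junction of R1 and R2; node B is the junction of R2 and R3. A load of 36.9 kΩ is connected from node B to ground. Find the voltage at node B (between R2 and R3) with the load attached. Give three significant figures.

V ≈ 4.97 V

At node B, R3 is in parallel with the load: R3‖R_L = 9.055 kΩ.
Below node A the resistance is R2 + (R3‖R_L) = 10.56 kΩ, so V_A = 20.6 × 10.56/37.56 = 5.790 V.
Then V_B = V_A × (R3‖R_L)/(R2 + R3‖R_L) = 5.790 × 9.055/10.56 = 4.97 V.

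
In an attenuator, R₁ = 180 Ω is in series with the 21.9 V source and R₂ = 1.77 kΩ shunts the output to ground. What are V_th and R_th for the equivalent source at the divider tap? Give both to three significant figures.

V_th is the open-circuit tap voltage: 21.9 × 1770/(180 + 1770) = 19.9 V.
With the supply zeroed, R₁ and R₂ appear in parallel from the tap: R_th = R₁‖R₂ = (180 × 1770)/1950 = 163 Ω.

V_th = 19.9 V, R_th = 163 Ω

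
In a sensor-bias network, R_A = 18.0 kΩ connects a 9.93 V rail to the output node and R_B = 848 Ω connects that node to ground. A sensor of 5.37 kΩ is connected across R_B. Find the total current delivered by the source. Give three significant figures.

I ≈ 0.530 mA

R_B‖R_L = 732.4 Ω, so the source sees R_A + R_B‖R_L = 18730 Ω.
I = 9.93 V / 18730 Ω = 0.530 mA.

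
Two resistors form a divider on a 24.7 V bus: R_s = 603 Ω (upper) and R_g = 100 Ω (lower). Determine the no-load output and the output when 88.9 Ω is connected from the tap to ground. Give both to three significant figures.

Unloaded: 3.51 V; loaded: 1.79 V

Open-circuit: V = 24.7 × 100/(603 + 100) = 3.51 V.
With the load, R_g becomes R_g‖R_L = 47.06 Ω, so V = 24.7 × 47.06/650.1 = 1.79 V.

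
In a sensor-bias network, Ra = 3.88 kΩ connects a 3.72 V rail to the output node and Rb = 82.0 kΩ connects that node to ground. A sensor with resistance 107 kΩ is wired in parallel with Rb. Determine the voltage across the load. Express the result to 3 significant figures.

The load sits in parallel with Rb: Rb‖R_L = (82.0 × 107) / (82.0 + 107) = 46.42 kΩ.
V_out = 3.72 × 46.42 / (3.88 + 46.42) = 3.72 × 46.42/50.30 = 3.43 V.

V_out ≈ 3.43 V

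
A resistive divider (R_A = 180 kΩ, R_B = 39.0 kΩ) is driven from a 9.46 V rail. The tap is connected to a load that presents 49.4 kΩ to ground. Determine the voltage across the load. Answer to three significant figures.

The load sits in parallel with R_B: R_B‖R_L = (39.0 × 49.4) / (39.0 + 49.4) = 21.79 kΩ.
V_out = 9.46 × 21.79 / (180 + 21.79) = 9.46 × 21.79/201.8 = 1.02 V.
(Unloaded it would have been 1.68 V.)

V_out ≈ 1.02 V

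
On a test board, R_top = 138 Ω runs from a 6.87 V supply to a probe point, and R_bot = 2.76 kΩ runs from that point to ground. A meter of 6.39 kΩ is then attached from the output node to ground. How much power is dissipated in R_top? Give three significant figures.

Total resistance from the source is R_top + (R_bot‖R_L) = 2065 Ω, so I = 6.87/2065 Ω = 3.326 mA.
P = I²·R_top = (3.326 mA)² × 138 Ω = 1.53 mW.

P ≈ 1.53 mW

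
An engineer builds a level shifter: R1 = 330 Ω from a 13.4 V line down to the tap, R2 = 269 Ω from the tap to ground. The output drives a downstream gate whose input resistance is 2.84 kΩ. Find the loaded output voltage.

The load sits in parallel with R2: R2‖R_L = (269 × 2840) / (269 + 2840) = 245.7 Ω.
V_out = 13.4 × 245.7 / (330 + 245.7) = 13.4 × 245.7/575.7 = 5.72 V.

V_out ≈ 5.72 V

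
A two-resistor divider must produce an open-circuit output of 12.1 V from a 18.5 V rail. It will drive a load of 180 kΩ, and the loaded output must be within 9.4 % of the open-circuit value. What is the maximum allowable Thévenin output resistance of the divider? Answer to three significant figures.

R_th ≤ 18.7 kΩ

Loading drop = R_th/(R_th + R_L) ≤ 0.0940, so R_th ≤ R_L · ε/(1−ε) = 180 kΩ × 0.0940/0.9060 = 18.7 kΩ.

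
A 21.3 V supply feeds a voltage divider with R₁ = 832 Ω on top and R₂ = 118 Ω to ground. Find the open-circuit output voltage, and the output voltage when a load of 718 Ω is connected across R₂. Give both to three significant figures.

Open-circuit: V = 21.3 × 118/(832 + 118) = 2.65 V.
With the load, R₂ becomes R₂‖R_L = 101.3 Ω, so V = 21.3 × 101.3/933.3 = 2.31 V.

Unloaded: 2.65 V; loaded: 2.31 V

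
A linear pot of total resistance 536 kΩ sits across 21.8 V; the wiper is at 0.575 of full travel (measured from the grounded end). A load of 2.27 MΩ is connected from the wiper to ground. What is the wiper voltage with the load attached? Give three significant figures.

V ≈ 11.9 V

The wiper splits the pot into (1−α)R = 227.8 kΩ above and αR = 308.2 kΩ below.
Lower section ‖ load = 271.4 kΩ.
V_wiper = 21.8 × 271.4/(227.8 + 271.4) = 11.9 V.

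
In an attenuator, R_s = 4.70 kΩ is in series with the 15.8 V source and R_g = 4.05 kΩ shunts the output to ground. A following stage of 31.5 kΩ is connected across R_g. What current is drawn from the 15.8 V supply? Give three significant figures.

R_g‖R_L = 3.589 kΩ, so the source sees R_s + R_g‖R_L = 8.289 kΩ.
I = 15.8 V / 8.289 kΩ = 1.91 mA.

I ≈ 1.91 mA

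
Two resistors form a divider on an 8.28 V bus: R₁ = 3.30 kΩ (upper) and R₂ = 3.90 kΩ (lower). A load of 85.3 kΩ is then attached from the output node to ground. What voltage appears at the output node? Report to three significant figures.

V_out ≈ 4.39 V

The load sits in parallel with R₂: R₂‖R_L = (3.90 × 85.3) / (3.90 + 85.3) = 3.729 kΩ.
V_out = 8.28 × 3.729 / (3.30 + 3.729) = 8.28 × 3.729/7.029 = 4.39 V.
(Unloaded it would have been 4.48 V.)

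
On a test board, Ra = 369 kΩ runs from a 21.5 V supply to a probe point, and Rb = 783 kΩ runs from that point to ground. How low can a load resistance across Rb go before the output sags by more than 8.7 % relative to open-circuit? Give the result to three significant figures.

Output resistance R_th = Ra‖Rb = (369 × 783)/1152 = 250.8 kΩ.
The fractional drop is R_th/(R_th + R_L); requiring this ≤ 0.0870 gives R_L ≥ R_th(1/0.0870 − 1) = 250.8 × 10.49 = 2.63 MΩ.

R_L(min) ≈ 2.63 MΩ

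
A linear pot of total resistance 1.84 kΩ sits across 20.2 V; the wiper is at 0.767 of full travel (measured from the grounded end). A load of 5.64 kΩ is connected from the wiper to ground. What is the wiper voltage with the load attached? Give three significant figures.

V ≈ 14.6 V

The wiper splits the pot into (1−α)R = 428.7 Ω above and αR = 1411 Ω below.
Lower section ‖ load = 1129 Ω.
V_wiper = 20.2 × 1129/(428.7 + 1129) = 14.6 V.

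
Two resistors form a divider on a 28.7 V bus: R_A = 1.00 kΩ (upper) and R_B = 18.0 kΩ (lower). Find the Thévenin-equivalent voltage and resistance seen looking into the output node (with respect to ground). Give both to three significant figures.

V_th is the open-circuit tap voltage: 28.7 × 18.0/(1.00 + 18.0) = 27.2 V.
With the supply zeroed, R_A and R_B appear in parallel from the tap: R_th = R_A‖R_B = (1.00 × 18.0)/19.00 = 947 Ω.

V_th = 27.2 V, R_th = 947 Ω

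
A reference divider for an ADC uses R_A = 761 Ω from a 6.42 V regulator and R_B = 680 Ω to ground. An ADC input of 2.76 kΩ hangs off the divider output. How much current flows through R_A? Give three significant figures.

I ≈ 4.91 mA

R_B‖R_L = 545.6 Ω, so the source sees R_A + R_B‖R_L = 1307 Ω.
I = 6.42 V / 1307 Ω = 4.91 mA.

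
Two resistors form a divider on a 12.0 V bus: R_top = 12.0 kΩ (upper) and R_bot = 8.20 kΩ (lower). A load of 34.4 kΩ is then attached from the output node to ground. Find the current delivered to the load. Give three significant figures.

R_bot‖R_L = 6.622 kΩ; V_out = 12.0 × 6.622/18.62 = 4.267 V.
I_L = V_out / R_L = 4.267 / 34.4 kΩ = 0.124 mA.

I_L ≈ 0.124 mA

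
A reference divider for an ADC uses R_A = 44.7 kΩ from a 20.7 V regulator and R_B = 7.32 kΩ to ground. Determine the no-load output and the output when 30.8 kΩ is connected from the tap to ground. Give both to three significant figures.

Unloaded: 2.91 V; loaded: 2.42 V

Open-circuit: V = 20.7 × 7.32/(44.7 + 7.32) = 2.91 V.
With the load, R_B becomes R_B‖R_L = 5.914 kΩ, so V = 20.7 × 5.914/50.61 = 2.42 V.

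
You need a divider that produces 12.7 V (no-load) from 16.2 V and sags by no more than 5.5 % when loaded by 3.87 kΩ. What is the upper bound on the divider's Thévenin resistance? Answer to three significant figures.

R_th ≤ 225 Ω

Loading drop = R_th/(R_th + R_L) ≤ 0.0550, so R_th ≤ R_L · ε/(1−ε) = 3.87 kΩ × 0.0550/0.9450 = 225 Ω.
(Any R1, R2 with R2/(R1+R2) = 0.784 and R1‖R2 ≤ 225 Ω will meet the spec.)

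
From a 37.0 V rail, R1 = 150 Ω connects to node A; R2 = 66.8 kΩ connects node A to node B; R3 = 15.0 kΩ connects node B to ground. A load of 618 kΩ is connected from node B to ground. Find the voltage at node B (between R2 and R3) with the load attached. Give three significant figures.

At node B, R3 is in parallel with the load: R3‖R_L = 14640 Ω.
Below node A the resistance is R2 + (R3‖R_L) = 81440 Ω, so V_A = 37.0 × 81440/81590 = 36.93 V.
Then V_B = V_A × (R3‖R_L)/(R2 + R3‖R_L) = 36.93 × 14640/81440 = 6.64 V.

V ≈ 6.64 V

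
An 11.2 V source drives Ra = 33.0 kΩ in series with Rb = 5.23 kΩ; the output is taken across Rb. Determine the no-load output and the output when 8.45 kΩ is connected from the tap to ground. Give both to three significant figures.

Open-circuit: V = 11.2 × 5.23/(33.0 + 5.23) = 1.53 V.
With the load, Rb becomes Rb‖R_L = 3.231 kΩ, so V = 11.2 × 3.231/36.23 = 0.999 V.

Unloaded: 1.53 V; loaded: 0.999 V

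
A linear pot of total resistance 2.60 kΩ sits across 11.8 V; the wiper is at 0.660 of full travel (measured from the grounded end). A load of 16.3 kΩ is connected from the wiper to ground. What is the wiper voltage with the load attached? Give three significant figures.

V ≈ 7.52 V

The wiper splits the pot into (1−α)R = 884.0 Ω above and αR = 1716 Ω below.
Lower section ‖ load = 1553 Ω.
V_wiper = 11.8 × 1553/(884.0 + 1553) = 7.52 V.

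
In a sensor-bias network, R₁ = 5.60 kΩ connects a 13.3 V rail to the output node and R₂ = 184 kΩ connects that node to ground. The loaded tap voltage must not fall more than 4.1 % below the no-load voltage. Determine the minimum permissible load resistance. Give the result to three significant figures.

Output resistance R_th = R₁‖R₂ = (5.60 × 184)/189.6 = 5.435 kΩ.
The fractional drop is R_th/(R_th + R_L); requiring this ≤ 0.0410 gives R_L ≥ R_th(1/0.0410 − 1) = 5.435 × 23.39 = 127 kΩ.

R_L(min) ≈ 127 kΩ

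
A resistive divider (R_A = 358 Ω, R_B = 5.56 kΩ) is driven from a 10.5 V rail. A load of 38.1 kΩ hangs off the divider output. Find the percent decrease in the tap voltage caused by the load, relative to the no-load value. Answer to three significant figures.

The divider's output (Thévenin) resistance is R_A‖R_B = 336.3 Ω.
Fractional drop under load = R_th/(R_th + R_L) = 336.3 / (336.3 + 38100) = 0.008751.
So the output falls by 0.875 %.

0.875 %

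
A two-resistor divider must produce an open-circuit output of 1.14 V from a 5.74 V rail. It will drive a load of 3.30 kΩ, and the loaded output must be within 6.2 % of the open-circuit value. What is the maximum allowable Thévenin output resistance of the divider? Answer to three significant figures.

R_th ≤ 218 Ω

Loading drop = R_th/(R_th + R_L) ≤ 0.0620, so R_th ≤ R_L · ε/(1−ε) = 3.30 kΩ × 0.0620/0.9380 = 218 Ω.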